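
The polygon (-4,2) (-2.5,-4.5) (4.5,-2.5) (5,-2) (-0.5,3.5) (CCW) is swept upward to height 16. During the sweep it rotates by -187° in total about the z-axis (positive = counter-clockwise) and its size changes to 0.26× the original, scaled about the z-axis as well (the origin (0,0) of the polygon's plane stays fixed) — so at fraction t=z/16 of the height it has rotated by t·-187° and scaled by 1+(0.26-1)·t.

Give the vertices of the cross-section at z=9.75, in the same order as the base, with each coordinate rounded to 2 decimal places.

Cross-section at z=9.75: (1.90,1.56) (-1.70,2.26) (-2.26,-1.70) (-2.12,-2.06) (1.87,-0.53)

t = z/height = 9.75/16 = 0.609375
s = 1 + (scale-1)·z/height = 1 + (0.26-1)·9.75/16 = 0.549063
θ = twist·z/height = -187°·9.75/16 = -113.9531° = -1.988857 rad
cos θ = -0.405989, sin θ = -0.913878 (intermediates below are computed at full precision and shown rounded to 5 d.p.)
v1: (-4,2) → rotate → (3.45171,2.84353) → ×s → (1.89521,1.56128) → (1.90,1.56)
v2: (-2.5,-4.5) → rotate → (-3.09748,4.11165) → ×s → (-1.70071,2.25755) → (-1.70,2.26)
v3: (4.5,-2.5) → rotate → (-4.11165,-3.09748) → ×s → (-2.25755,-1.70071) → (-2.26,-1.70)
v4: (5,-2) → rotate → (-3.85770,-3.75741) → ×s → (-2.11812,-2.06305) → (-2.12,-2.06)
v5: (-0.5,3.5) → rotate → (3.40157,-0.96402) → ×s → (1.86767,-0.52931) → (1.87,-0.53)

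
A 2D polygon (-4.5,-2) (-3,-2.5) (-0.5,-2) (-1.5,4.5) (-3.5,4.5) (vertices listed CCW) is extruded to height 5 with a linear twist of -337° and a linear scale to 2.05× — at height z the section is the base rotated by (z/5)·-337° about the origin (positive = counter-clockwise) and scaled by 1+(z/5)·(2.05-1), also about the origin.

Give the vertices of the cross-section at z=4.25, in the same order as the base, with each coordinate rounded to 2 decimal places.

t = z/height = 4.25/5 = 0.85
s = 1 + (scale-1)·z/height = 1 + (2.05-1)·4.25/5 = 1.892500
θ = twist·z/height = -337°·4.25/5 = -286.4500° = -4.999496 rad
cos θ = 0.283179, sin θ = 0.959067 (intermediates below are computed at full precision and shown rounded to 5 d.p.)
v1: (-4.5,-2) → rotate → (0.64383,-4.88216) → ×s → (1.21845,-9.23949) → (1.22,-9.24)
v2: (-3,-2.5) → rotate → (1.54813,-3.58515) → ×s → (2.92984,-6.78489) → (2.93,-6.78)
v3: (-0.5,-2) → rotate → (1.77655,-1.04589) → ×s → (3.36211,-1.97935) → (3.36,-1.98)
v4: (-1.5,4.5) → rotate → (-4.74057,-0.16430) → ×s → (-8.97153,-0.31093) → (-8.97,-0.31)
v5: (-3.5,4.5) → rotate → (-5.30693,-2.08243) → ×s → (-10.04336,-3.94100) → (-10.04,-3.94)

Cross-section at z=4.25: (1.22,-9.24) (2.93,-6.78) (3.36,-1.98) (-8.97,-0.31) (-10.04,-3.94)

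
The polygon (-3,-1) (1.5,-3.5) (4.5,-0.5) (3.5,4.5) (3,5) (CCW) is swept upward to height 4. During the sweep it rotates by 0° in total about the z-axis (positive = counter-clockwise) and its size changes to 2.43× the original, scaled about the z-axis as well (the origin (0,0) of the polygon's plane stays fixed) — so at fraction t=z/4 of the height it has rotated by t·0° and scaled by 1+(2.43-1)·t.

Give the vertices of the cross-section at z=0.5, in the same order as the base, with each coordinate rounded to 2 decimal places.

Cross-section at z=0.5: (-3.54,-1.18) (1.77,-4.13) (5.30,-0.59) (4.13,5.30) (3.54,5.89)

t = z/height = 0.5/4 = 0.125
s = 1 + (scale-1)·z/height = 1 + (2.43-1)·0.5/4 = 1.178750
θ = twist·z/height = 0°·0.5/4 = 0.0000° = 0.000000 rad
cos θ = 1.000000, sin θ = 0.000000 (intermediates below are computed at full precision and shown rounded to 5 d.p.)
v1: (-3,-1) → rotate → (-3.00000,-1.00000) → ×s → (-3.53625,-1.17875) → (-3.54,-1.18)
v2: (1.5,-3.5) → rotate → (1.50000,-3.50000) → ×s → (1.76812,-4.12562) → (1.77,-4.13)
v3: (4.5,-0.5) → rotate → (4.50000,-0.50000) → ×s → (5.30438,-0.58937) → (5.30,-0.59)
v4: (3.5,4.5) → rotate → (3.50000,4.50000) → ×s → (4.12562,5.30438) → (4.13,5.30)
v5: (3,5) → rotate → (3.00000,5.00000) → ×s → (3.53625,5.89375) → (3.54,5.89)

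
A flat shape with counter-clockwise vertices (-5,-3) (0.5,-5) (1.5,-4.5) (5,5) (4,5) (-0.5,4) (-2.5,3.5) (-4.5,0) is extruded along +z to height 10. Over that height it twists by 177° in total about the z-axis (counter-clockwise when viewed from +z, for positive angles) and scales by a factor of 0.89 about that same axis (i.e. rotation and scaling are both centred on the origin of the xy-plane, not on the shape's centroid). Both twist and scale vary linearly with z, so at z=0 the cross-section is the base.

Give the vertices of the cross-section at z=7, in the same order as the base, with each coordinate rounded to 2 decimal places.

t = z/height = 7/10 = 0.7
s = 1 + (scale-1)·z/height = 1 + (0.89-1)·7/10 = 0.923000
θ = twist·z/height = 177°·7/10 = 123.9000° = 2.162463 rad
cos θ = -0.557745, sin θ = 0.830012 (intermediates below are computed at full precision and shown rounded to 5 d.p.)
v1: (-5,-3) → rotate → (5.27876,-2.47683) → ×s → (4.87230,-2.28611) → (4.87,-2.29)
v2: (0.5,-5) → rotate → (3.87119,3.20373) → ×s → (3.57311,2.95704) → (3.57,2.96)
v3: (1.5,-4.5) → rotate → (2.89844,3.75487) → ×s → (2.67526,3.46575) → (2.68,3.47)
v4: (5,5) → rotate → (-6.93879,1.36134) → ×s → (-6.40450,1.25651) → (-6.40,1.26)
v5: (4,5) → rotate → (-6.38104,0.53132) → ×s → (-5.88970,0.49041) → (-5.89,0.49)
v6: (-0.5,4) → rotate → (-3.04118,-2.64599) → ×s → (-2.80701,-2.44225) → (-2.81,-2.44)
v7: (-2.5,3.5) → rotate → (-1.51068,-4.02714) → ×s → (-1.39436,-3.71705) → (-1.39,-3.72)
v8: (-4.5,0) → rotate → (2.50985,-3.73506) → ×s → (2.31659,-3.44746) → (2.32,-3.45)

Cross-section at z=7: (4.87,-2.29) (3.57,2.96) (2.68,3.47) (-6.40,1.26) (-5.89,0.49) (-2.81,-2.44) (-1.39,-3.72) (2.32,-3.45)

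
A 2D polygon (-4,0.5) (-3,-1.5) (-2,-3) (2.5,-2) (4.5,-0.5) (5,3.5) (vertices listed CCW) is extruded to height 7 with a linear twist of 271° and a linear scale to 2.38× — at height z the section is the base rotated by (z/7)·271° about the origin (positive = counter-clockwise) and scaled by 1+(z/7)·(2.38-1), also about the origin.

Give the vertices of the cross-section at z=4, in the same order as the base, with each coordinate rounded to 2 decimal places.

Cross-section at z=4: (6.10,-3.85) (6.00,0.15) (5.52,3.34) (-2.53,5.14) (-6.91,4.23) (-10.76,-1.87)

t = z/height = 4/7 = 0.571429
s = 1 + (scale-1)·z/height = 1 + (2.38-1)·4/7 = 1.788571
θ = twist·z/height = 271°·4/7 = 154.8571° = 2.702767 rad
cos θ = -0.905251, sin θ = 0.424877 (intermediates below are computed at full precision and shown rounded to 5 d.p.)
v1: (-4,0.5) → rotate → (3.40857,-2.15213) → ×s → (6.09646,-3.84924) → (6.10,-3.85)
v2: (-3,-1.5) → rotate → (3.35307,0.08325) → ×s → (5.99720,0.14889) → (6.00,0.15)
v3: (-2,-3) → rotate → (3.08513,1.86600) → ×s → (5.51798,3.33748) → (5.52,3.34)
v4: (2.5,-2) → rotate → (-1.41337,2.87269) → ×s → (-2.52792,5.13802) → (-2.53,5.14)
v5: (4.5,-0.5) → rotate → (-3.86119,2.36457) → ×s → (-6.90602,4.22920) → (-6.91,4.23)
v6: (5,3.5) → rotate → (-6.01332,-1.04400) → ×s → (-10.75526,-1.86726) → (-10.76,-1.87)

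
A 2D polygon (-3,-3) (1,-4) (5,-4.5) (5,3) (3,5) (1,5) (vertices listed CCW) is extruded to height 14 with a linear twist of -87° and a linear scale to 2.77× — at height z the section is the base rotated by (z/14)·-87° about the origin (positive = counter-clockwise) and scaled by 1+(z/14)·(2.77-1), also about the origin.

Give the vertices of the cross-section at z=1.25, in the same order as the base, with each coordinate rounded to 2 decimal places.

t = z/height = 1.25/14 = 0.0892857
s = 1 + (scale-1)·z/height = 1 + (2.77-1)·1.25/14 = 1.158036
θ = twist·z/height = -87°·1.25/14 = -7.7679° = -0.135575 rad
cos θ = 0.990824, sin θ = -0.135160 (intermediates below are computed at full precision and shown rounded to 5 d.p.)
v1: (-3,-3) → rotate → (-3.37795,-2.56699) → ×s → (-3.91179,-2.97267) → (-3.91,-2.97)
v2: (1,-4) → rotate → (0.45018,-4.09846) → ×s → (0.52133,-4.74616) → (0.52,-4.75)
v3: (5,-4.5) → rotate → (4.34590,-5.13451) → ×s → (5.03271,-5.94594) → (5.03,-5.95)
v4: (5,3) → rotate → (5.35960,2.29667) → ×s → (6.20661,2.65963) → (6.21,2.66)
v5: (3,5) → rotate → (3.64827,4.54864) → ×s → (4.22483,5.26749) → (4.22,5.27)
v6: (1,5) → rotate → (1.66662,4.81896) → ×s → (1.93001,5.58053) → (1.93,5.58)

Cross-section at z=1.25: (-3.91,-2.97) (0.52,-4.75) (5.03,-5.95) (6.21,2.66) (4.22,5.27) (1.93,5.58)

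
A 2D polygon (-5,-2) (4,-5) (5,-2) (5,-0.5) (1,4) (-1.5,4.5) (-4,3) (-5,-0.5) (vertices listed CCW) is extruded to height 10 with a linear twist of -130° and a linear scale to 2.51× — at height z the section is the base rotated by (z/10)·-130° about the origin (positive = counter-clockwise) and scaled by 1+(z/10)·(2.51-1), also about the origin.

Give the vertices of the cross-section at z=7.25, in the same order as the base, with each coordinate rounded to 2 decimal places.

t = z/height = 7.25/10 = 0.725
s = 1 + (scale-1)·z/height = 1 + (2.51-1)·7.25/10 = 2.094750
θ = twist·z/height = -130°·7.25/10 = -94.2500° = -1.644973 rad
cos θ = -0.074108, sin θ = -0.997250 (intermediates below are computed at full precision and shown rounded to 5 d.p.)
v1: (-5,-2) → rotate → (-1.62396,5.13447) → ×s → (-3.40179,10.75543) → (-3.40,10.76)
v2: (4,-5) → rotate → (-5.28268,-3.61846) → ×s → (-11.06590,-7.57977) → (-11.07,-7.58)
v3: (5,-2) → rotate → (-2.36504,-4.83803) → ×s → (-4.95417,-10.13447) → (-4.95,-10.13)
v4: (5,-0.5) → rotate → (-0.86917,-4.94920) → ×s → (-1.82069,-10.36733) → (-1.82,-10.37)
v5: (1,4) → rotate → (3.91489,-1.29368) → ×s → (8.20072,-2.70994) → (8.20,-2.71)
v6: (-1.5,4.5) → rotate → (4.59879,1.16239) → ×s → (9.63331,2.43491) → (9.63,2.43)
v7: (-4,3) → rotate → (3.28818,3.76668) → ×s → (6.88792,7.89024) → (6.89,7.89)
v8: (-5,-0.5) → rotate → (-0.12808,5.02331) → ×s → (-0.26830,10.52257) → (-0.27,10.52)

Cross-section at z=7.25: (-3.40,10.76) (-11.07,-7.58) (-4.95,-10.13) (-1.82,-10.37) (8.20,-2.71) (9.63,2.43) (6.89,7.89) (-0.27,10.52)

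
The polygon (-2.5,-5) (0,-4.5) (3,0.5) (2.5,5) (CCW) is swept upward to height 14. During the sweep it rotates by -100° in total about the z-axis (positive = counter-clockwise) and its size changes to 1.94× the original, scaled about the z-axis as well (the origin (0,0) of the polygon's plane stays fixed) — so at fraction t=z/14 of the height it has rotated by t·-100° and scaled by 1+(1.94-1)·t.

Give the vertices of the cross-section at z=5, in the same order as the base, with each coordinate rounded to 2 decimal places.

t = z/height = 5/14 = 0.357143
s = 1 + (scale-1)·z/height = 1 + (1.94-1)·5/14 = 1.335714
θ = twist·z/height = -100°·5/14 = -35.7143° = -0.623332 rad
cos θ = 0.811938, sin θ = -0.583744 (intermediates below are computed at full precision and shown rounded to 5 d.p.)
v1: (-2.5,-5) → rotate → (-4.94856,-2.60033) → ×s → (-6.60987,-3.47330) → (-6.61,-3.47)
v2: (0,-4.5) → rotate → (-2.62685,-3.65372) → ×s → (-3.50872,-4.88033) → (-3.51,-4.88)
v3: (3,0.5) → rotate → (2.72769,-1.34526) → ×s → (3.64341,-1.79689) → (3.64,-1.80)
v4: (2.5,5) → rotate → (4.94856,2.60033) → ×s → (6.60987,3.47330) → (6.61,3.47)

Cross-section at z=5: (-6.61,-3.47) (-3.51,-4.88) (3.64,-1.80) (6.61,3.47)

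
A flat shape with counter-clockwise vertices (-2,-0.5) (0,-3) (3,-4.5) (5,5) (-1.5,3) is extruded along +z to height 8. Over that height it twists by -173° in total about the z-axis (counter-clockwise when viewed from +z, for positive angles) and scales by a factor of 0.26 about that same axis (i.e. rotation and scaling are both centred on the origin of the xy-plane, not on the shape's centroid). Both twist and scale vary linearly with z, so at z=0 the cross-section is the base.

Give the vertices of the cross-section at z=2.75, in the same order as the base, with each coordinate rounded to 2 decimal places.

Cross-section at z=2.75: (-1.08,1.10) (-1.93,-1.14) (-1.75,-3.63) (5.11,-1.32) (1.36,2.10)

t = z/height = 2.75/8 = 0.34375
s = 1 + (scale-1)·z/height = 1 + (0.26-1)·2.75/8 = 0.745625
θ = twist·z/height = -173°·2.75/8 = -59.4688° = -1.037925 rad
cos θ = 0.508008, sin θ = -0.861352 (intermediates below are computed at full precision and shown rounded to 5 d.p.)
v1: (-2,-0.5) → rotate → (-1.44669,1.46870) → ×s → (-1.07869,1.09510) → (-1.08,1.10)
v2: (0,-3) → rotate → (-2.58406,-1.52402) → ×s → (-1.92674,-1.13635) → (-1.93,-1.14)
v3: (3,-4.5) → rotate → (-2.35206,-4.87009) → ×s → (-1.75375,-3.63126) → (-1.75,-3.63)
v4: (5,5) → rotate → (6.84680,-1.76672) → ×s → (5.10515,-1.31731) → (5.11,-1.32)
v5: (-1.5,3) → rotate → (1.82204,2.81605) → ×s → (1.35856,2.09972) → (1.36,2.10)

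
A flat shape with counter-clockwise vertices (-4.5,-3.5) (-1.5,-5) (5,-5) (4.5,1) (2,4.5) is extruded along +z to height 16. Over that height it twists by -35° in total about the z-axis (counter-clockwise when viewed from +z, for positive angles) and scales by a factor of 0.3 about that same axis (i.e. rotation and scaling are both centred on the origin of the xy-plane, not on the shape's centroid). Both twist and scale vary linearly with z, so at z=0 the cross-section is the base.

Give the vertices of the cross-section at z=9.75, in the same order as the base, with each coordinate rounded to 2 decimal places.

t = z/height = 9.75/16 = 0.609375
s = 1 + (scale-1)·z/height = 1 + (0.3-1)·9.75/16 = 0.573438
θ = twist·z/height = -35°·9.75/16 = -21.3281° = -0.372246 rad
cos θ = 0.931513, sin θ = -0.363709 (intermediates below are computed at full precision and shown rounded to 5 d.p.)
v1: (-4.5,-3.5) → rotate → (-5.46479,-1.62361) → ×s → (-3.13371,-0.93104) → (-3.13,-0.93)
v2: (-1.5,-5) → rotate → (-3.21581,-4.11200) → ×s → (-1.84407,-2.35798) → (-1.84,-2.36)
v3: (5,-5) → rotate → (2.83902,-6.47611) → ×s → (1.62800,-3.71364) → (1.63,-3.71)
v4: (4.5,1) → rotate → (4.55552,-0.70518) → ×s → (2.61230,-0.40437) → (2.61,-0.40)
v5: (2,4.5) → rotate → (3.49971,3.46439) → ×s → (2.00687,1.98661) → (2.01,1.99)

Cross-section at z=9.75: (-3.13,-0.93) (-1.84,-2.36) (1.63,-3.71) (2.61,-0.40) (2.01,1.99)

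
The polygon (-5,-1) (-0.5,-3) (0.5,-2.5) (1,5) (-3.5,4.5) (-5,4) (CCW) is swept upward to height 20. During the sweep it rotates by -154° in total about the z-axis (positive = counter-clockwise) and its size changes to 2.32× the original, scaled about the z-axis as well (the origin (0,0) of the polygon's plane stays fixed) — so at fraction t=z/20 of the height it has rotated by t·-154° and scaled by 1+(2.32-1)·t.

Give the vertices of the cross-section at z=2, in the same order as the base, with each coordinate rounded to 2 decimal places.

Cross-section at z=2: (-5.76,0.41) (-1.45,-3.12) (-0.21,-2.88) (2.59,5.16) (-2.47,5.96) (-4.25,5.87)

t = z/height = 2/20 = 0.1
s = 1 + (scale-1)·z/height = 1 + (2.32-1)·2/20 = 1.132000
θ = twist·z/height = -154°·2/20 = -15.4000° = -0.268781 rad
cos θ = 0.964095, sin θ = -0.265556 (intermediates below are computed at full precision and shown rounded to 5 d.p.)
v1: (-5,-1) → rotate → (-5.08603,0.36369) → ×s → (-5.75739,0.41169) → (-5.76,0.41)
v2: (-0.5,-3) → rotate → (-1.27872,-2.75951) → ×s → (-1.44751,-3.12376) → (-1.45,-3.12)
v3: (0.5,-2.5) → rotate → (-0.18184,-2.54302) → ×s → (-0.20585,-2.87869) → (-0.21,-2.88)
v4: (1,5) → rotate → (2.29188,4.55492) → ×s → (2.59440,5.15617) → (2.59,5.16)
v5: (-3.5,4.5) → rotate → (-2.17933,5.26788) → ×s → (-2.46700,5.96324) → (-2.47,5.96)
v6: (-5,4) → rotate → (-3.75825,5.18416) → ×s → (-4.25434,5.86847) → (-4.25,5.87)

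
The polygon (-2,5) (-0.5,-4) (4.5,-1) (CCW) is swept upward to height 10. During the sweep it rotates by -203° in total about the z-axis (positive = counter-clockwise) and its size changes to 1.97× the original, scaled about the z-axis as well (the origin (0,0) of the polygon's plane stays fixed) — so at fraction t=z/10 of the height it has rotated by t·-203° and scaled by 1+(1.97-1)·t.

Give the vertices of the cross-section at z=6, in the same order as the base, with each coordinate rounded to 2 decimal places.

t = z/height = 6/10 = 0.6
s = 1 + (scale-1)·z/height = 1 + (1.97-1)·6/10 = 1.582000
θ = twist·z/height = -203°·6/10 = -121.8000° = -2.125811 rad
cos θ = -0.526956, sin θ = -0.849893 (intermediates below are computed at full precision and shown rounded to 5 d.p.)
v1: (-2,5) → rotate → (5.30338,-0.93499) → ×s → (8.38994,-1.47916) → (8.39,-1.48)
v2: (-0.5,-4) → rotate → (-3.13609,2.53277) → ×s → (-4.96130,4.00684) → (-4.96,4.01)
v3: (4.5,-1) → rotate → (-3.22119,-3.29756) → ×s → (-5.09593,-5.21674) → (-5.10,-5.22)

Cross-section at z=6: (8.39,-1.48) (-4.96,4.01) (-5.10,-5.22)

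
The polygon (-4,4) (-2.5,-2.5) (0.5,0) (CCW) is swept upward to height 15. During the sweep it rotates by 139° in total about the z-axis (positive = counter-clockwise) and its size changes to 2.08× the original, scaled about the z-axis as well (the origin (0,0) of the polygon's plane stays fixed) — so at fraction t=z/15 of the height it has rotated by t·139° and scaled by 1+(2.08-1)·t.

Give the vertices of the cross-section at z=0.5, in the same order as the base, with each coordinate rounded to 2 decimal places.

t = z/height = 0.5/15 = 0.0333333
s = 1 + (scale-1)·z/height = 1 + (2.08-1)·0.5/15 = 1.036000
θ = twist·z/height = 139°·0.5/15 = 4.6333° = 0.080867 rad
cos θ = 0.996732, sin θ = 0.080779 (intermediates below are computed at full precision and shown rounded to 5 d.p.)
v1: (-4,4) → rotate → (-4.31004,3.66381) → ×s → (-4.46521,3.79571) → (-4.47,3.80)
v2: (-2.5,-2.5) → rotate → (-2.28988,-2.69378) → ×s → (-2.37232,-2.79075) → (-2.37,-2.79)
v3: (0.5,0) → rotate → (0.49837,0.04039) → ×s → (0.51631,0.04184) → (0.52,0.04)

Cross-section at z=0.5: (-4.47,3.80) (-2.37,-2.79) (0.52,0.04)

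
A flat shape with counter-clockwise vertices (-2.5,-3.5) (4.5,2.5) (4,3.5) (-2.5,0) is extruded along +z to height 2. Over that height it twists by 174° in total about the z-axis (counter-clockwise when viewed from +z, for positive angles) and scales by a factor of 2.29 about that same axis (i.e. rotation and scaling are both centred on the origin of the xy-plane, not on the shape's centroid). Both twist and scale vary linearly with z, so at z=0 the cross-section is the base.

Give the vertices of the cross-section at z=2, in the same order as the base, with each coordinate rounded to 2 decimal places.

Cross-section at z=2: (6.53,7.37) (-10.85,-4.62) (-9.95,-7.01) (5.69,-0.60)

t = z/height = 2/2 = 1
s = 1 + (scale-1)·z/height = 1 + (2.29-1)·2/2 = 2.290000
θ = twist·z/height = 174°·2/2 = 174.0000° = 3.036873 rad
cos θ = -0.994522, sin θ = 0.104528 (intermediates below are computed at full precision and shown rounded to 5 d.p.)
v1: (-2.5,-3.5) → rotate → (2.85215,3.21951) → ×s → (6.53143,7.37267) → (6.53,7.37)
v2: (4.5,2.5) → rotate → (-4.73667,-2.01593) → ×s → (-10.84697,-4.61647) → (-10.85,-4.62)
v3: (4,3.5) → rotate → (-4.34394,-3.06271) → ×s → (-9.94762,-7.01361) → (-9.95,-7.01)
v4: (-2.5,0) → rotate → (2.48630,-0.26132) → ×s → (5.69364,-0.59843) → (5.69,-0.60)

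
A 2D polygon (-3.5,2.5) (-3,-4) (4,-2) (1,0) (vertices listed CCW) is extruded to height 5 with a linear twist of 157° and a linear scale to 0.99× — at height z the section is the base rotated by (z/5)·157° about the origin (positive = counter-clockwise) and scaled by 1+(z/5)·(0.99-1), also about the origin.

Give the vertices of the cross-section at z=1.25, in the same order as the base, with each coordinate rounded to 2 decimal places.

t = z/height = 1.25/5 = 0.25
s = 1 + (scale-1)·z/height = 1 + (0.99-1)·1.25/5 = 0.997500
θ = twist·z/height = 157°·1.25/5 = 39.2500° = 0.685042 rad
cos θ = 0.774393, sin θ = 0.632705 (intermediates below are computed at full precision and shown rounded to 5 d.p.)
v1: (-3.5,2.5) → rotate → (-4.29214,-0.27849) → ×s → (-4.28141,-0.27779) → (-4.28,-0.28)
v2: (-3,-4) → rotate → (0.20764,-4.99569) → ×s → (0.20712,-4.98320) → (0.21,-4.98)
v3: (4,-2) → rotate → (4.36298,0.98204) → ×s → (4.35207,0.97958) → (4.35,0.98)
v4: (1,0) → rotate → (0.77439,0.63271) → ×s → (0.77246,0.63112) → (0.77,0.63)

Cross-section at z=1.25: (-4.28,-0.28) (0.21,-4.98) (4.35,0.98) (0.77,0.63)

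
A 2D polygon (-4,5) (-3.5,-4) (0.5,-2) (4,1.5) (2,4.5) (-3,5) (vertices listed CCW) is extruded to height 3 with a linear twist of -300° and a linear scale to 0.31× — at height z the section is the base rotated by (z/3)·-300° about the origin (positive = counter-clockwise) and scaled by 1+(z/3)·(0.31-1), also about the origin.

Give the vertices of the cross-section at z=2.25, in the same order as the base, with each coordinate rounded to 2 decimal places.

Cross-section at z=2.25: (-0.34,-3.07) (2.56,0.17) (0.51,0.85) (-1.88,0.85) (-2.22,-0.85) (-0.68,-2.73)

t = z/height = 2.25/3 = 0.75
s = 1 + (scale-1)·z/height = 1 + (0.31-1)·2.25/3 = 0.482500
θ = twist·z/height = -300°·2.25/3 = -225.0000° = -3.926991 rad
cos θ = -0.707107, sin θ = 0.707107 (intermediates below are computed at full precision and shown rounded to 5 d.p.)
v1: (-4,5) → rotate → (-0.70711,-6.36396) → ×s → (-0.34118,-3.07061) → (-0.34,-3.07)
v2: (-3.5,-4) → rotate → (5.30330,0.35355) → ×s → (2.55884,0.17059) → (2.56,0.17)
v3: (0.5,-2) → rotate → (1.06066,1.76777) → ×s → (0.51177,0.85295) → (0.51,0.85)
v4: (4,1.5) → rotate → (-3.88909,1.76777) → ×s → (-1.87648,0.85295) → (-1.88,0.85)
v5: (2,4.5) → rotate → (-4.59619,-1.76777) → ×s → (-2.21766,-0.85295) → (-2.22,-0.85)
v6: (-3,5) → rotate → (-1.41421,-5.65685) → ×s → (-0.68236,-2.72943) → (-0.68,-2.73)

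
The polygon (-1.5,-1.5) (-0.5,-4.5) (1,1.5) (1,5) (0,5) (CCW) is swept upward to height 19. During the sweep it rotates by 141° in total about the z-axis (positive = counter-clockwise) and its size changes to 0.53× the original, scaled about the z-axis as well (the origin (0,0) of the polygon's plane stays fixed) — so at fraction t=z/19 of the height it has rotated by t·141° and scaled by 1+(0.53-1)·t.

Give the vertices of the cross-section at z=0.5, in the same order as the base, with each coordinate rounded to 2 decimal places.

t = z/height = 0.5/19 = 0.0263158
s = 1 + (scale-1)·z/height = 1 + (0.53-1)·0.5/19 = 0.987632
θ = twist·z/height = 141°·0.5/19 = 3.7105° = 0.064761 rad
cos θ = 0.997904, sin θ = 0.064716 (intermediates below are computed at full precision and shown rounded to 5 d.p.)
v1: (-1.5,-1.5) → rotate → (-1.39978,-1.59393) → ×s → (-1.38247,-1.57421) → (-1.38,-1.57)
v2: (-0.5,-4.5) → rotate → (-0.20773,-4.52292) → ×s → (-0.20516,-4.46698) → (-0.21,-4.47)
v3: (1,1.5) → rotate → (0.90083,1.56157) → ×s → (0.88969,1.54226) → (0.89,1.54)
v4: (1,5) → rotate → (0.67433,5.05423) → ×s → (0.66599,4.99172) → (0.67,4.99)
v5: (0,5) → rotate → (-0.32358,4.98952) → ×s → (-0.31958,4.92781) → (-0.32,4.93)

Cross-section at z=0.5: (-1.38,-1.57) (-0.21,-4.47) (0.89,1.54) (0.67,4.99) (-0.32,4.93)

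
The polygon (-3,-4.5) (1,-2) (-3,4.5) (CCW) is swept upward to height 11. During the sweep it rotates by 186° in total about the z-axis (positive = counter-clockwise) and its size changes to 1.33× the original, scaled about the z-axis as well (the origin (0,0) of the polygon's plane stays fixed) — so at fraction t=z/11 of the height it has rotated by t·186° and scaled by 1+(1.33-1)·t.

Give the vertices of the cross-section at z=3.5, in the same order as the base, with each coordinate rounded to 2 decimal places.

t = z/height = 3.5/11 = 0.318182
s = 1 + (scale-1)·z/height = 1 + (1.33-1)·3.5/11 = 1.105000
θ = twist·z/height = 186°·3.5/11 = 59.1818° = 1.032918 rad
cos θ = 0.512315, sin θ = 0.858797 (intermediates below are computed at full precision and shown rounded to 5 d.p.)
v1: (-3,-4.5) → rotate → (2.32764,-4.88181) → ×s → (2.57204,-5.39440) → (2.57,-5.39)
v2: (1,-2) → rotate → (2.22991,-0.16583) → ×s → (2.46405,-0.18325) → (2.46,-0.18)
v3: (-3,4.5) → rotate → (-5.40153,-0.27097) → ×s → (-5.96870,-0.29942) → (-5.97,-0.30)

Cross-section at z=3.5: (2.57,-5.39) (2.46,-0.18) (-5.97,-0.30)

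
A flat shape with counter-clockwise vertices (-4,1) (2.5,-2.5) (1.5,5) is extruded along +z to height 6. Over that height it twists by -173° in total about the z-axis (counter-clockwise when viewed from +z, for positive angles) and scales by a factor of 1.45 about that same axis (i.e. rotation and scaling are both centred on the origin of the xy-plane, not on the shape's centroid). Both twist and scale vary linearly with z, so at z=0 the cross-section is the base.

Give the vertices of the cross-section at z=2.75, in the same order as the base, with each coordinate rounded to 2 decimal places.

t = z/height = 2.75/6 = 0.458333
s = 1 + (scale-1)·z/height = 1 + (1.45-1)·2.75/6 = 1.206250
θ = twist·z/height = -173°·2.75/6 = -79.2917° = -1.383901 rad
cos θ = 0.185810, sin θ = -0.982586 (intermediates below are computed at full precision and shown rounded to 5 d.p.)
v1: (-4,1) → rotate → (0.23935,4.11615) → ×s → (0.28871,4.96511) → (0.29,4.97)
v2: (2.5,-2.5) → rotate → (-1.99194,-2.92099) → ×s → (-2.40278,-3.52344) → (-2.40,-3.52)
v3: (1.5,5) → rotate → (5.19164,-0.54483) → ×s → (6.26242,-0.65720) → (6.26,-0.66)

Cross-section at z=2.75: (0.29,4.97) (-2.40,-3.52) (6.26,-0.66)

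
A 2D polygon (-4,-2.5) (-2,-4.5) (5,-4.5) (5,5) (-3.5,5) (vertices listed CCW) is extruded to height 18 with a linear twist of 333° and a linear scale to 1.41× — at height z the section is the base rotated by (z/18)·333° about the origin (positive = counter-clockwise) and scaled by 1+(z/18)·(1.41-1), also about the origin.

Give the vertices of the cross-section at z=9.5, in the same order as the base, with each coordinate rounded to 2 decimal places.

t = z/height = 9.5/18 = 0.527778
s = 1 + (scale-1)·z/height = 1 + (1.41-1)·9.5/18 = 1.216389
θ = twist·z/height = 333°·9.5/18 = 175.7500° = 3.067416 rad
cos θ = -0.997250, sin θ = 0.074108 (intermediates below are computed at full precision and shown rounded to 5 d.p.)
v1: (-4,-2.5) → rotate → (4.17427,2.19669) → ×s → (5.07754,2.67203) → (5.08,2.67)
v2: (-2,-4.5) → rotate → (2.32799,4.33941) → ×s → (2.83174,5.27841) → (2.83,5.28)
v3: (5,-4.5) → rotate → (-4.65276,4.85817) → ×s → (-5.65957,5.90942) → (-5.66,5.91)
v4: (5,5) → rotate → (-5.35679,-4.61571) → ×s → (-6.51594,-5.61450) → (-6.52,-5.61)
v5: (-3.5,5) → rotate → (3.11983,-5.24563) → ×s → (3.79493,-6.38073) → (3.79,-6.38)

Cross-section at z=9.5: (5.08,2.67) (2.83,5.28) (-5.66,5.91) (-6.52,-5.61) (3.79,-6.38)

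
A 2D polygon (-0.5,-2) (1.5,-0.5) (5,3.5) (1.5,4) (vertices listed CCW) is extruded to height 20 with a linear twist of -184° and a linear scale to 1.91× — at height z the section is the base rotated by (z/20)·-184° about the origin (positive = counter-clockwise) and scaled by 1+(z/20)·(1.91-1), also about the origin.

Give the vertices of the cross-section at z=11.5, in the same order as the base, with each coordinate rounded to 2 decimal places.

t = z/height = 11.5/20 = 0.575
s = 1 + (scale-1)·z/height = 1 + (1.91-1)·11.5/20 = 1.523250
θ = twist·z/height = -184°·11.5/20 = -105.8000° = -1.846558 rad
cos θ = -0.272280, sin θ = -0.962218 (intermediates below are computed at full precision and shown rounded to 5 d.p.)
v1: (-0.5,-2) → rotate → (-1.78830,1.02567) → ×s → (-2.72402,1.56235) → (-2.72,1.56)
v2: (1.5,-0.5) → rotate → (-0.88953,-1.30719) → ×s → (-1.35498,-1.99117) → (-1.35,-1.99)
v3: (5,3.5) → rotate → (2.00636,-5.76407) → ×s → (3.05619,-8.78012) → (3.06,-8.78)
v4: (1.5,4) → rotate → (3.44045,-2.53245) → ×s → (5.24067,-3.85755) → (5.24,-3.86)

Cross-section at z=11.5: (-2.72,1.56) (-1.35,-1.99) (3.06,-8.78) (5.24,-3.86)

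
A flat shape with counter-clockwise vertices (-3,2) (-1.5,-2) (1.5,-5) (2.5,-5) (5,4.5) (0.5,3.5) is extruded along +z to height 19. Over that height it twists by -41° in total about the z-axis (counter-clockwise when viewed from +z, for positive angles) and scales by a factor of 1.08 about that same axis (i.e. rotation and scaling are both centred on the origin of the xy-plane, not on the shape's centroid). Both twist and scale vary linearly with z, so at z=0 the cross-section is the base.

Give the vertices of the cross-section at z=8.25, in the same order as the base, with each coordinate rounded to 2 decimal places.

t = z/height = 8.25/19 = 0.434211
s = 1 + (scale-1)·z/height = 1 + (1.08-1)·8.25/19 = 1.034737
θ = twist·z/height = -41°·8.25/19 = -17.8026° = -0.310715 rad
cos θ = 0.952115, sin θ = -0.305739 (intermediates below are computed at full precision and shown rounded to 5 d.p.)
v1: (-3,2) → rotate → (-2.24487,2.82145) → ×s → (-2.32285,2.91946) → (-2.32,2.92)
v2: (-1.5,-2) → rotate → (-2.03965,-1.44562) → ×s → (-2.11050,-1.49584) → (-2.11,-1.50)
v3: (1.5,-5) → rotate → (-0.10052,-5.21919) → ×s → (-0.10401,-5.40048) → (-0.10,-5.40)
v4: (2.5,-5) → rotate → (0.85159,-5.52492) → ×s → (0.88117,-5.71684) → (0.88,-5.72)
v5: (5,4.5) → rotate → (6.13640,2.75582) → ×s → (6.34956,2.85155) → (6.35,2.85)
v6: (0.5,3.5) → rotate → (1.54614,3.17953) → ×s → (1.59985,3.28998) → (1.60,3.29)

Cross-section at z=8.25: (-2.32,2.92) (-2.11,-1.50) (-0.10,-5.40) (0.88,-5.72) (6.35,2.85) (1.60,3.29)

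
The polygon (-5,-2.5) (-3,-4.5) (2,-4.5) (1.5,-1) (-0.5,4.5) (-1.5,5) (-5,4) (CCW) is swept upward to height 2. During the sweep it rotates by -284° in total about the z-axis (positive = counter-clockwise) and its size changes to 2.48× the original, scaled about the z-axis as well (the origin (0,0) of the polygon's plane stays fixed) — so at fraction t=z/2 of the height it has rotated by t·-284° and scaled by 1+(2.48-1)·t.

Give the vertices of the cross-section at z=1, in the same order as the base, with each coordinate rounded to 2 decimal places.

t = z/height = 1/2 = 0.5
s = 1 + (scale-1)·z/height = 1 + (2.48-1)·1/2 = 1.740000
θ = twist·z/height = -284°·1/2 = -142.0000° = -2.478368 rad
cos θ = -0.788011, sin θ = -0.615661 (intermediates below are computed at full precision and shown rounded to 5 d.p.)
v1: (-5,-2.5) → rotate → (2.40090,5.04833) → ×s → (4.17757,8.78410) → (4.18,8.78)
v2: (-3,-4.5) → rotate → (-0.40644,5.39303) → ×s → (-0.70721,9.38388) → (-0.71,9.38)
v3: (2,-4.5) → rotate → (-4.34650,2.31473) → ×s → (-7.56291,4.02762) → (-7.56,4.03)
v4: (1.5,-1) → rotate → (-1.79768,-0.13548) → ×s → (-3.12796,-0.23574) → (-3.13,-0.24)
v5: (-0.5,4.5) → rotate → (3.16448,-3.23822) → ×s → (5.50620,-5.63450) → (5.51,-5.63)
v6: (-1.5,5) → rotate → (4.26032,-3.01656) → ×s → (7.41296,-5.24882) → (7.41,-5.25)
v7: (-5,4) → rotate → (6.40270,-0.07374) → ×s → (11.14070,-0.12830) → (11.14,-0.13)

Cross-section at z=1: (4.18,8.78) (-0.71,9.38) (-7.56,4.03) (-3.13,-0.24) (5.51,-5.63) (7.41,-5.25) (11.14,-0.13)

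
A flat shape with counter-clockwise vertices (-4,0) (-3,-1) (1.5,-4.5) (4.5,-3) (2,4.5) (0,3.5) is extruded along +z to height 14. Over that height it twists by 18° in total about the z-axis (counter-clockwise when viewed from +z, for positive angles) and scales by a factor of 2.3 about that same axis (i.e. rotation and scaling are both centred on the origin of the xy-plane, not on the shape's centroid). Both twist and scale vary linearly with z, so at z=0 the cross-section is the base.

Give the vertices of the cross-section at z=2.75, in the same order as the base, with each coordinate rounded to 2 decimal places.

t = z/height = 2.75/14 = 0.196429
s = 1 + (scale-1)·z/height = 1 + (2.3-1)·2.75/14 = 1.255357
θ = twist·z/height = 18°·2.75/14 = 3.5357° = 0.061710 rad
cos θ = 0.998097, sin θ = 0.061671 (intermediates below are computed at full precision and shown rounded to 5 d.p.)
v1: (-4,0) → rotate → (-3.99239,-0.24668) → ×s → (-5.01187,-0.30967) → (-5.01,-0.31)
v2: (-3,-1) → rotate → (-2.93262,-1.18311) → ×s → (-3.68148,-1.48522) → (-3.68,-1.49)
v3: (1.5,-4.5) → rotate → (1.77466,-4.39893) → ×s → (2.22784,-5.52223) → (2.23,-5.52)
v4: (4.5,-3) → rotate → (4.67645,-2.71677) → ×s → (5.87061,-3.41052) → (5.87,-3.41)
v5: (2,4.5) → rotate → (1.71867,4.61478) → ×s → (2.15755,5.79319) → (2.16,5.79)
v6: (0,3.5) → rotate → (-0.21585,3.49334) → ×s → (-0.27097,4.38539) → (-0.27,4.39)

Cross-section at z=2.75: (-5.01,-0.31) (-3.68,-1.49) (2.23,-5.52) (5.87,-3.41) (2.16,5.79) (-0.27,4.39)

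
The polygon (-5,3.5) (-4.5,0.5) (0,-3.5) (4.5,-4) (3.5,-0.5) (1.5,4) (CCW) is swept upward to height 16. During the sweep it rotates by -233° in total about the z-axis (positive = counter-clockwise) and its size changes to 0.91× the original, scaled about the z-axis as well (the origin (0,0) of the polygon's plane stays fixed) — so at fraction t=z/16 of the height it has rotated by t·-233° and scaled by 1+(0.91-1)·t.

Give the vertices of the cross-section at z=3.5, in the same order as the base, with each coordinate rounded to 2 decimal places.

Cross-section at z=3.5: (-0.42,5.97) (-2.40,3.74) (-2.67,-2.16) (-0.27,-5.90) (1.78,-2.97) (3.97,1.33)

t = z/height = 3.5/16 = 0.21875
s = 1 + (scale-1)·z/height = 1 + (0.91-1)·3.5/16 = 0.980313
θ = twist·z/height = -233°·3.5/16 = -50.9688° = -0.889573 rad
cos θ = 0.629744, sin θ = -0.776803 (intermediates below are computed at full precision and shown rounded to 5 d.p.)
v1: (-5,3.5) → rotate → (-0.42991,6.08812) → ×s → (-0.42145,5.96826) → (-0.42,5.97)
v2: (-4.5,0.5) → rotate → (-2.44545,3.81048) → ×s → (-2.39730,3.73546) → (-2.40,3.74)
v3: (0,-3.5) → rotate → (-2.71881,-2.20410) → ×s → (-2.66528,-2.16071) → (-2.67,-2.16)
v4: (4.5,-4) → rotate → (-0.27336,-6.01459) → ×s → (-0.26798,-5.89618) → (-0.27,-5.90)
v5: (3.5,-0.5) → rotate → (1.81570,-3.03368) → ×s → (1.77996,-2.97396) → (1.78,-2.97)
v6: (1.5,4) → rotate → (4.05183,1.35377) → ×s → (3.97206,1.32712) → (3.97,1.33)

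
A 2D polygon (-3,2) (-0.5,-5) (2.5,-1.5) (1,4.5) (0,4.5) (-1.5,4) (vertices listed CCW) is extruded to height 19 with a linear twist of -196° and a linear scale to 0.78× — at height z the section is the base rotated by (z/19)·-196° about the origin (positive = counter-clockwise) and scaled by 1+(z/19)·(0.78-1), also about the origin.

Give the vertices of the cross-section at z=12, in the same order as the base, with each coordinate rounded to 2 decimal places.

t = z/height = 12/19 = 0.631579
s = 1 + (scale-1)·z/height = 1 + (0.78-1)·12/19 = 0.861053
θ = twist·z/height = -196°·12/19 = -123.7895° = -2.160534 rad
cos θ = -0.556143, sin θ = -0.831087 (intermediates below are computed at full precision and shown rounded to 5 d.p.)
v1: (-3,2) → rotate → (3.33060,1.38097) → ×s → (2.86782,1.18909) → (2.87,1.19)
v2: (-0.5,-5) → rotate → (-3.87736,3.19626) → ×s → (-3.33861,2.75215) → (-3.34,2.75)
v3: (2.5,-1.5) → rotate → (-2.63699,-1.24350) → ×s → (-2.27058,-1.07072) → (-2.27,-1.07)
v4: (1,4.5) → rotate → (3.18375,-3.33373) → ×s → (2.74137,-2.87052) → (2.74,-2.87)
v5: (0,4.5) → rotate → (3.73989,-2.50264) → ×s → (3.22024,-2.15491) → (3.22,-2.15)
v6: (-1.5,4) → rotate → (4.15856,-0.97794) → ×s → (3.58074,-0.84206) → (3.58,-0.84)

Cross-section at z=12: (2.87,1.19) (-3.34,2.75) (-2.27,-1.07) (2.74,-2.87) (3.22,-2.15) (3.58,-0.84)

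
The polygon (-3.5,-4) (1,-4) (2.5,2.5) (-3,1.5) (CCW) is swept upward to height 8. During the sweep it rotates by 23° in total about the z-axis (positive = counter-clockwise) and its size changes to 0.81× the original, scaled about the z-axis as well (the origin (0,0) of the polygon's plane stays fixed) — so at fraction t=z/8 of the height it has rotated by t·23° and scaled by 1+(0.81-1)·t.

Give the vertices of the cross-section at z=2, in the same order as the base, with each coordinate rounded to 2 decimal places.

t = z/height = 2/8 = 0.25
s = 1 + (scale-1)·z/height = 1 + (0.81-1)·2/8 = 0.952500
θ = twist·z/height = 23°·2/8 = 5.7500° = 0.100356 rad
cos θ = 0.994969, sin θ = 0.100188 (intermediates below are computed at full precision and shown rounded to 5 d.p.)
v1: (-3.5,-4) → rotate → (-3.08164,-4.33053) → ×s → (-2.93526,-4.12483) → (-2.94,-4.12)
v2: (1,-4) → rotate → (1.39572,-3.87969) → ×s → (1.32942,-3.69540) → (1.33,-3.70)
v3: (2.5,2.5) → rotate → (2.23695,2.73789) → ×s → (2.13070,2.60784) → (2.13,2.61)
v4: (-3,1.5) → rotate → (-3.13519,1.19189) → ×s → (-2.98627,1.13527) → (-2.99,1.14)

Cross-section at z=2: (-2.94,-4.12) (1.33,-3.70) (2.13,2.61) (-2.99,1.14)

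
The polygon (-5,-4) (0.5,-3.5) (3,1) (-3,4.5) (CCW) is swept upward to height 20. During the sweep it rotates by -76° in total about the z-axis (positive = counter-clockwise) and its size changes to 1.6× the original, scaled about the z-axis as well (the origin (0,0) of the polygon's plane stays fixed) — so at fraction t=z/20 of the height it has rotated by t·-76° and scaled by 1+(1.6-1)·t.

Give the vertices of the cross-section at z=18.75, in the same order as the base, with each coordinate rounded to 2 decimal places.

Cross-section at z=18.75: (-8.43,5.39) (-4.93,-2.50) (2.99,-3.94) (5.15,6.70)

t = z/height = 18.75/20 = 0.9375
s = 1 + (scale-1)·z/height = 1 + (1.6-1)·18.75/20 = 1.562500
θ = twist·z/height = -76°·18.75/20 = -71.2500° = -1.243547 rad
cos θ = 0.321439, sin θ = -0.946930 (intermediates below are computed at full precision and shown rounded to 5 d.p.)
v1: (-5,-4) → rotate → (-5.39492,3.44889) → ×s → (-8.42956,5.38889) → (-8.43,5.39)
v2: (0.5,-3.5) → rotate → (-3.15354,-1.59850) → ×s → (-4.92740,-2.49766) → (-4.93,-2.50)
v3: (3,1) → rotate → (1.91125,-2.51935) → ×s → (2.98633,-3.93649) → (2.99,-3.94)
v4: (-3,4.5) → rotate → (3.29687,4.28727) → ×s → (5.15135,6.69886) → (5.15,6.70)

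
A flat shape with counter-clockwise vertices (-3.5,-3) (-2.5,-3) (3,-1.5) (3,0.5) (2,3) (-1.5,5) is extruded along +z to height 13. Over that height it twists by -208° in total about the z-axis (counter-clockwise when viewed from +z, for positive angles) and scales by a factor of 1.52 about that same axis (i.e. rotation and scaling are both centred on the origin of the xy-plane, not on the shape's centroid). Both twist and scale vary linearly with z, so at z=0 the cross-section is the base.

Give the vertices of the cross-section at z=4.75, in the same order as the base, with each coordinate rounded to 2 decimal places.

Cross-section at z=4.75: (-4.47,3.18) (-4.18,2.02) (-0.87,-3.90) (1.44,-3.32) (4.04,-1.45) (5.34,3.17)

t = z/height = 4.75/13 = 0.365385
s = 1 + (scale-1)·z/height = 1 + (1.52-1)·4.75/13 = 1.190000
θ = twist·z/height = -208°·4.75/13 = -76.0000° = -1.326450 rad
cos θ = 0.241922, sin θ = -0.970296 (intermediates below are computed at full precision and shown rounded to 5 d.p.)
v1: (-3.5,-3) → rotate → (-3.75761,2.67027) → ×s → (-4.47156,3.17762) → (-4.47,3.18)
v2: (-2.5,-3) → rotate → (-3.51569,1.69997) → ×s → (-4.18367,2.02297) → (-4.18,2.02)
v3: (3,-1.5) → rotate → (-0.72968,-3.27377) → ×s → (-0.86832,-3.89579) → (-0.87,-3.90)
v4: (3,0.5) → rotate → (1.21091,-2.78993) → ×s → (1.44099,-3.32001) → (1.44,-3.32)
v5: (2,3) → rotate → (3.39473,-1.21483) → ×s → (4.03973,-1.44564) → (4.04,-1.45)
v6: (-1.5,5) → rotate → (4.48860,2.66505) → ×s → (5.34143,3.17141) → (5.34,3.17)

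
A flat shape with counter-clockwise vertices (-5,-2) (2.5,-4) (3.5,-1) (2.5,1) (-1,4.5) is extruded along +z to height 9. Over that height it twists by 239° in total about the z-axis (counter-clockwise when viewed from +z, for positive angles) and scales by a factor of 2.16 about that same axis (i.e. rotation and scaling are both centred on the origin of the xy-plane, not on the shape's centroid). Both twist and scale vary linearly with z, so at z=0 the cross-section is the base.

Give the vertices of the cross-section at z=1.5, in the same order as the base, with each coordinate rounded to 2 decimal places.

Cross-section at z=1.5: (-3.05,-5.65) (5.35,-1.75) (3.97,1.76) (1.53,2.83) (-4.36,3.36)

t = z/height = 1.5/9 = 0.166667
s = 1 + (scale-1)·z/height = 1 + (2.16-1)·1.5/9 = 1.193333
θ = twist·z/height = 239°·1.5/9 = 39.8333° = 0.695223 rad
cos θ = 0.767911, sin θ = 0.640557 (intermediates below are computed at full precision and shown rounded to 5 d.p.)
v1: (-5,-2) → rotate → (-2.55844,-4.73860) → ×s → (-3.05307,-5.65474) → (-3.05,-5.65)
v2: (2.5,-4) → rotate → (4.48200,-1.47025) → ×s → (5.34852,-1.75450) → (5.35,-1.75)
v3: (3.5,-1) → rotate → (3.32825,1.47404) → ×s → (3.97171,1.75902) → (3.97,1.76)
v4: (2.5,1) → rotate → (1.27922,2.36930) → ×s → (1.52654,2.82737) → (1.53,2.83)
v5: (-1,4.5) → rotate → (-3.65042,2.81504) → ×s → (-4.35616,3.35928) → (-4.36,3.36)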